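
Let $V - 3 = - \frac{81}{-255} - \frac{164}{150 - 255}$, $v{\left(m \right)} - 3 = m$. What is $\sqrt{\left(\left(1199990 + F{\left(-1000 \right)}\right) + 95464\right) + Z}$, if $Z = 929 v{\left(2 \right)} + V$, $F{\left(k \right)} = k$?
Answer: $\frac{\sqrt{165569490345}}{357} \approx 1139.8$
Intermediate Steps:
$v{\left(m \right)} = 3 + m$
$V = \frac{1742}{357}$ ($V = 3 - \left(- \frac{27}{85} + \frac{164}{150 - 255}\right) = 3 - \left(- \frac{27}{85} + \frac{164}{-105}\right) = 3 + \left(\frac{27}{85} - - \frac{164}{105}\right) = 3 + \left(\frac{27}{85} + \frac{164}{105}\right) = 3 + \frac{671}{357} = \frac{1742}{357} \approx 4.8796$)
$Z = \frac{1660007}{357}$ ($Z = 929 \left(3 + 2\right) + \frac{1742}{357} = 929 \cdot 5 + \frac{1742}{357} = 4645 + \frac{1742}{357} = \frac{1660007}{357} \approx 4649.9$)
$\sqrt{\left(\left(1199990 + F{\left(-1000 \right)}\right) + 95464\right) + Z} = \sqrt{\left(\left(1199990 - 1000\right) + 95464\right) + \frac{1660007}{357}} = \sqrt{\left(1198990 + 95464\right) + \frac{1660007}{357}} = \sqrt{1294454 + \frac{1660007}{357}} = \sqrt{\frac{463780085}{357}} = \frac{\sqrt{165569490345}}{357}$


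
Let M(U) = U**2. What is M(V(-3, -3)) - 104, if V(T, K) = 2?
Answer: -100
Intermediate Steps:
M(V(-3, -3)) - 104 = 2**2 - 104 = 4 - 104 = -100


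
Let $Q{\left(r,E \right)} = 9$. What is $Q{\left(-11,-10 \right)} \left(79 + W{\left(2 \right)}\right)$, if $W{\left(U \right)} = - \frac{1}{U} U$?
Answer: $702$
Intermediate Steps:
$W{\left(U \right)} = -1$
$Q{\left(-11,-10 \right)} \left(79 + W{\left(2 \right)}\right) = 9 \left(79 - 1\right) = 9 \cdot 78 = 702$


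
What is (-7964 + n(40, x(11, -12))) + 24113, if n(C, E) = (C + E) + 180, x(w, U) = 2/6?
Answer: 49108/3 ≈ 16369.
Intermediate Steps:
x(w, U) = ⅓ (x(w, U) = 2*(⅙) = ⅓)
n(C, E) = 180 + C + E
(-7964 + n(40, x(11, -12))) + 24113 = (-7964 + (180 + 40 + ⅓)) + 24113 = (-7964 + 661/3) + 24113 = -23231/3 + 24113 = 49108/3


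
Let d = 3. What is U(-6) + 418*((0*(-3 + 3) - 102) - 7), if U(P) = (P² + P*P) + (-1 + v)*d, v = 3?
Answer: -45484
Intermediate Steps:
U(P) = 6 + 2*P² (U(P) = (P² + P*P) + (-1 + 3)*3 = (P² + P²) + 2*3 = 2*P² + 6 = 6 + 2*P²)
U(-6) + 418*((0*(-3 + 3) - 102) - 7) = (6 + 2*(-6)²) + 418*((0*(-3 + 3) - 102) - 7) = (6 + 2*36) + 418*((0*0 - 102) - 7) = (6 + 72) + 418*((0 - 102) - 7) = 78 + 418*(-102 - 7) = 78 + 418*(-109) = 78 - 45562 = -45484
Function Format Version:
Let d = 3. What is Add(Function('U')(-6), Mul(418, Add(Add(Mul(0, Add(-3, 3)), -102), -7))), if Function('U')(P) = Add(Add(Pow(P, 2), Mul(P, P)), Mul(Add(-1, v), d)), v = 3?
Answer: -45484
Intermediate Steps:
Function('U')(P) = Add(6, Mul(2, Pow(P, 2))) (Function('U')(P) = Add(Add(Pow(P, 2), Mul(P, P)), Mul(Add(-1, 3), 3)) = Add(Add(Pow(P, 2), Pow(P, 2)), Mul(2, 3)) = Add(Mul(2, Pow(P, 2)), 6) = Add(6, Mul(2, Pow(P, 2))))
Add(Function('U')(-6), Mul(418, Add(Add(Mul(0, Add(-3, 3)), -102), -7))) = Add(Add(6, Mul(2, Pow(-6, 2))), Mul(418, Add(Add(Mul(0, Add(-3, 3)), -102), -7))) = Add(Add(6, Mul(2, 36)), Mul(418, Add(Add(Mul(0, 0), -102), -7))) = Add(Add(6, 72), Mul(418, Add(Add(0, -102), -7))) = Add(78, Mul(418, Add(-102, -7))) = Add(78, Mul(418, -109)) = Add(78, -45562) = -45484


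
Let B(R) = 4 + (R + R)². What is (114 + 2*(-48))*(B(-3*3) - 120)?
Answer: 3744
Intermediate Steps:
B(R) = 4 + 4*R² (B(R) = 4 + (2*R)² = 4 + 4*R²)
(114 + 2*(-48))*(B(-3*3) - 120) = (114 + 2*(-48))*((4 + 4*(-3*3)²) - 120) = (114 - 96)*((4 + 4*(-9)²) - 120) = 18*((4 + 4*81) - 120) = 18*((4 + 324) - 120) = 18*(328 - 120) = 18*208 = 3744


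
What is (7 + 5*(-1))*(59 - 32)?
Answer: 54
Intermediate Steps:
(7 + 5*(-1))*(59 - 32) = (7 - 5)*27 = 2*27 = 54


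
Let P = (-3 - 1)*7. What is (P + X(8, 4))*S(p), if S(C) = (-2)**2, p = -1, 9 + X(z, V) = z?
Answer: -116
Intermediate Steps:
X(z, V) = -9 + z
S(C) = 4
P = -28 (P = -4*7 = -28)
(P + X(8, 4))*S(p) = (-28 + (-9 + 8))*4 = (-28 - 1)*4 = -29*4 = -116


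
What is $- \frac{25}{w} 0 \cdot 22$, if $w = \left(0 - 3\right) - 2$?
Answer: $0$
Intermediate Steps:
$w = -5$ ($w = -3 - 2 = -5$)
$- \frac{25}{w} 0 \cdot 22 = - \frac{25}{-5} \cdot 0 \cdot 22 = \left(-25\right) \left(- \frac{1}{5}\right) 0 = 5 \cdot 0 = 0$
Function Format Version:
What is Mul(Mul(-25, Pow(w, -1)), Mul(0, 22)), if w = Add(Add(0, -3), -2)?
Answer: 0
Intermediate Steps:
w = -5 (w = Add(-3, -2) = -5)
Mul(Mul(-25, Pow(w, -1)), Mul(0, 22)) = Mul(Mul(-25, Pow(-5, -1)), Mul(0, 22)) = Mul(Mul(-25, Rational(-1, 5)), 0) = Mul(5, 0) = 0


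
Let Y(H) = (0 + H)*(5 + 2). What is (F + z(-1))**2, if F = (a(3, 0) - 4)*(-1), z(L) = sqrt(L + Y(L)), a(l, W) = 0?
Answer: 8 + 16*I*sqrt(2) ≈ 8.0 + 22.627*I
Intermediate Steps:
Y(H) = 7*H (Y(H) = H*7 = 7*H)
z(L) = 2*sqrt(2)*sqrt(L) (z(L) = sqrt(L + 7*L) = sqrt(8*L) = 2*sqrt(2)*sqrt(L))
F = 4 (F = (0 - 4)*(-1) = -4*(-1) = 4)
(F + z(-1))**2 = (4 + 2*sqrt(2)*sqrt(-1))**2 = (4 + 2*sqrt(2)*I)**2 = (4 + 2*I*sqrt(2))**2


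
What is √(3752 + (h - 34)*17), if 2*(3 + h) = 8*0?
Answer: 3*√347 ≈ 55.884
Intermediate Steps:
h = -3 (h = -3 + (8*0)/2 = -3 + (½)*0 = -3 + 0 = -3)
√(3752 + (h - 34)*17) = √(3752 + (-3 - 34)*17) = √(3752 - 37*17) = √(3752 - 629) = √3123 = 3*√347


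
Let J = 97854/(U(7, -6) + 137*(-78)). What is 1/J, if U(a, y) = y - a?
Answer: -10699/97854 ≈ -0.10934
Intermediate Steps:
J = -97854/10699 (J = 97854/((-6 - 1*7) + 137*(-78)) = 97854/((-6 - 7) - 10686) = 97854/(-13 - 10686) = 97854/(-10699) = 97854*(-1/10699) = -97854/10699 ≈ -9.1461)
1/J = 1/(-97854/10699) = -10699/97854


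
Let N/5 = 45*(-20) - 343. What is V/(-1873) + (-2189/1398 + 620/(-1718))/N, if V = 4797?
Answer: -35797987760947/13979101092990 ≈ -2.5608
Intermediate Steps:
N = -6215 (N = 5*(45*(-20) - 343) = 5*(-900 - 343) = 5*(-1243) = -6215)
V/(-1873) + (-2189/1398 + 620/(-1718))/N = 4797/(-1873) + (-2189/1398 + 620/(-1718))/(-6215) = 4797*(-1/1873) + (-2189*1/1398 + 620*(-1/1718))*(-1/6215) = -4797/1873 + (-2189/1398 - 310/859)*(-1/6215) = -4797/1873 - 2313731/1200882*(-1/6215) = -4797/1873 + 2313731/7463481630 = -35797987760947/13979101092990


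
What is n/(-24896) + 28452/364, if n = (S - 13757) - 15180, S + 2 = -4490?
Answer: 180127287/2265536 ≈ 79.508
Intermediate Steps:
S = -4492 (S = -2 - 4490 = -4492)
n = -33429 (n = (-4492 - 13757) - 15180 = -18249 - 15180 = -33429)
n/(-24896) + 28452/364 = -33429/(-24896) + 28452/364 = -33429*(-1/24896) + 28452*(1/364) = 33429/24896 + 7113/91 = 180127287/2265536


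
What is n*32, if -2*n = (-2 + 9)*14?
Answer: -1568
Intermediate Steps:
n = -49 (n = -(-2 + 9)*14/2 = -7*14/2 = -1/2*98 = -49)
n*32 = -49*32 = -1568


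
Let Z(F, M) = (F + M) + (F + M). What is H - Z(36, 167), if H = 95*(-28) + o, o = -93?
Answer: -3159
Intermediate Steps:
Z(F, M) = 2*F + 2*M
H = -2753 (H = 95*(-28) - 93 = -2660 - 93 = -2753)
H - Z(36, 167) = -2753 - (2*36 + 2*167) = -2753 - (72 + 334) = -2753 - 1*406 = -2753 - 406 = -3159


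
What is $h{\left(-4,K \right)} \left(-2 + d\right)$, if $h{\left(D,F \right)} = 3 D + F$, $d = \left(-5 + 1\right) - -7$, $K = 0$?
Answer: $-12$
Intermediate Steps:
$d = 3$ ($d = -4 + 7 = 3$)
$h{\left(D,F \right)} = F + 3 D$
$h{\left(-4,K \right)} \left(-2 + d\right) = \left(0 + 3 \left(-4\right)\right) \left(-2 + 3\right) = \left(0 - 12\right) 1 = \left(-12\right) 1 = -12$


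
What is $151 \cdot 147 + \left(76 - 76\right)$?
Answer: $22197$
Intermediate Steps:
$151 \cdot 147 + \left(76 - 76\right) = 22197 + 0 = 22197$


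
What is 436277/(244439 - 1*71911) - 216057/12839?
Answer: -31674521693/2215086992 ≈ -14.299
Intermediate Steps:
436277/(244439 - 1*71911) - 216057/12839 = 436277/(244439 - 71911) - 216057*1/12839 = 436277/172528 - 216057/12839 = -31674521693/2215086992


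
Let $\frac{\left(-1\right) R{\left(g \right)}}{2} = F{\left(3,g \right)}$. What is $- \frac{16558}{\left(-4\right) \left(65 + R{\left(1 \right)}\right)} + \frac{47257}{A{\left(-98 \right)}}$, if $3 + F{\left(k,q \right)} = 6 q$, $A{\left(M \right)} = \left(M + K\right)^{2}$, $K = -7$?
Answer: $\frac{13836043}{185850} \approx 74.447$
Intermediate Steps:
$A{\left(M \right)} = \left(-7 + M\right)^{2}$ ($A{\left(M \right)} = \left(M - 7\right)^{2} = \left(-7 + M\right)^{2}$)
$F{\left(k,q \right)} = -3 + 6 q$
$R{\left(g \right)} = 6 - 12 g$ ($R{\left(g \right)} = - 2 \left(-3 + 6 g\right) = 6 - 12 g$)
$- \frac{16558}{\left(-4\right) \left(65 + R{\left(1 \right)}\right)} + \frac{47257}{A{\left(-98 \right)}} = - \frac{16558}{\left(-4\right) \left(65 + \left(6 - 12\right)\right)} + \frac{47257}{\left(-7 - 98\right)^{2}} = - \frac{16558}{\left(-4\right) \left(65 + \left(6 - 12\right)\right)} + \frac{47257}{\left(-105\right)^{2}} = - \frac{16558}{\left(-4\right) \left(65 - 6\right)} + \frac{47257}{11025} = - \frac{16558}{\left(-4\right) 59} + 47257 \cdot \frac{1}{11025} = - \frac{16558}{-236} + \frac{6751}{1575} = \left(-16558\right) \left(- \frac{1}{236}\right) + \frac{6751}{1575} = \frac{8279}{118} + \frac{6751}{1575} = \frac{13836043}{185850}$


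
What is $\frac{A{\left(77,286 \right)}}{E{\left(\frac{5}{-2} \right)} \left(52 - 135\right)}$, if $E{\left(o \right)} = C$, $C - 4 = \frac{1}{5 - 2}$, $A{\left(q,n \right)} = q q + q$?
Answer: $- \frac{1386}{83} \approx -16.699$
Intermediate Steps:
$A{\left(q,n \right)} = q + q^{2}$ ($A{\left(q,n \right)} = q^{2} + q = q + q^{2}$)
$C = \frac{13}{3}$ ($C = 4 + \frac{1}{5 - 2} = 4 + \frac{1}{3} = \frac{13}{3} \approx 4.3333$)
$E{\left(o \right)} = \frac{13}{3}$
$\frac{A{\left(77,286 \right)}}{E{\left(\frac{5}{-2} \right)} \left(52 - 135\right)} = \frac{77 \left(1 + 77\right)}{\frac{13}{3} \left(52 - 135\right)} = \frac{77 \cdot 78}{\frac{13}{3} \left(-83\right)} = \frac{6006}{- \frac{1079}{3}} = 6006 \left(- \frac{3}{1079}\right) = - \frac{1386}{83}$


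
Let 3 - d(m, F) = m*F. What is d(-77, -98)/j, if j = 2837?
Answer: -7543/2837 ≈ -2.6588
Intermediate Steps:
d(m, F) = 3 - F*m (d(m, F) = 3 - m*F = 3 - F*m)
d(-77, -98)/j = (3 - 1*(-98)*(-77))/2837 = (3 - 7546)*(1/2837) = -7543*1/2837 = -7543/2837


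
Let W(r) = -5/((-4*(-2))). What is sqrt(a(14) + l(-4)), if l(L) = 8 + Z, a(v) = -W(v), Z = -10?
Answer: I*sqrt(22)/4 ≈ 1.1726*I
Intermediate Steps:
W(r) = -5/8
a(v) = 5/8 (a(v) = -1*(-5/8) = 5/8)
l(L) = -2 (l(L) = 8 - 10 = -2)
sqrt(a(14) + l(-4)) = sqrt(5/8 - 2) = sqrt(-11/8) = I*sqrt(22)/4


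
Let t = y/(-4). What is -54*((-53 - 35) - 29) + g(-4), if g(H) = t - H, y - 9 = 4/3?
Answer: 75833/12 ≈ 6319.4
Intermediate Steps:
y = 31/3 (y = 9 + 4/3 = 31/3 ≈ 10.333)
t = -31/12 (t = (31/3)/(-4) = (31/3)*(-¼) = -31/12 ≈ -2.5833)
g(H) = -31/12 - H
-54*((-53 - 35) - 29) + g(-4) = -54*((-53 - 35) - 29) + (-31/12 - 1*(-4)) = -54*(-88 - 29) + (-31/12 + 4) = -54*(-117) + 17/12 = 6318 + 17/12 = 75833/12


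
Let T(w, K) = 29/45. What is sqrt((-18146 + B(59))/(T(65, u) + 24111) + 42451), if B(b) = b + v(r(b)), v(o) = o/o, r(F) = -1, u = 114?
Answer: sqrt(780870410610139)/135628 ≈ 206.03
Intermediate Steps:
v(o) = 1
B(b) = 1 + b (B(b) = b + 1 = 1 + b)
T(w, K) = 29/45 (T(w, K) = 29*(1/45) = 29/45)
sqrt((-18146 + B(59))/(T(65, u) + 24111) + 42451) = sqrt((-18146 + (1 + 59))/(29/45 + 24111) + 42451) = sqrt((-18146 + 60)/(1085024/45) + 42451) = sqrt(-18086*45/1085024 + 42451) = sqrt(-406935/542512 + 42451) = sqrt(23029769977/542512) = sqrt(780870410610139)/135628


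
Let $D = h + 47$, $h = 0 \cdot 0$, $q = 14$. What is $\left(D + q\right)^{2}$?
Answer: $3721$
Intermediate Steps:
$h = 0$
$D = 47$ ($D = 0 + 47 = 47$)
$\left(D + q\right)^{2} = \left(47 + 14\right)^{2} = 61^{2} = 3721$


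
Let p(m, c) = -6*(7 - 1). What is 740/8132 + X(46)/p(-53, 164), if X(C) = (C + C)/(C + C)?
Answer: 4627/73188 ≈ 0.063221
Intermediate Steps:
p(m, c) = -36 (p(m, c) = -6*6 = -36)
X(C) = 1 (X(C) = (2*C)/((2*C)) = (2*C)*(1/(2*C)) = 1)
740/8132 + X(46)/p(-53, 164) = 740/8132 + 1/(-36) = 740*(1/8132) + 1*(-1/36) = 185/2033 - 1/36 = 4627/73188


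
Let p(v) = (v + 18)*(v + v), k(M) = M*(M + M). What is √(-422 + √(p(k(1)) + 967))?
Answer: √(-422 + √1047) ≈ 19.739*I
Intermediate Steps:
k(M) = 2*M² (k(M) = M*(2*M) = 2*M²)
p(v) = 2*v*(18 + v) (p(v) = (18 + v)*(2*v) = 2*v*(18 + v))
√(-422 + √(p(k(1)) + 967)) = √(-422 + √(2*(2*1²)*(18 + 2*1²) + 967)) = √(-422 + √(2*(2*1)*(18 + 2*1) + 967)) = √(-422 + √(2*2*(18 + 2) + 967)) = √(-422 + √(2*2*20 + 967)) = √(-422 + √(80 + 967)) = √(-422 + √1047)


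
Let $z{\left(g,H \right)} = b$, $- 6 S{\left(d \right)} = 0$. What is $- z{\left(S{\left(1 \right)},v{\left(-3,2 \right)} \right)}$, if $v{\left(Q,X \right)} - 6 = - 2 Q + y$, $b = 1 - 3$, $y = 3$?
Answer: $2$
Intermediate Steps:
$S{\left(d \right)} = 0$ ($S{\left(d \right)} = \left(- \frac{1}{6}\right) 0 = 0$)
$b = -2$
$v{\left(Q,X \right)} = 9 - 2 Q$ ($v{\left(Q,X \right)} = 6 - \left(-3 + 2 Q\right) = 9 - 2 Q$)
$z{\left(g,H \right)} = -2$
$- z{\left(S{\left(1 \right)},v{\left(-3,2 \right)} \right)} = \left(-1\right) \left(-2\right) = 2$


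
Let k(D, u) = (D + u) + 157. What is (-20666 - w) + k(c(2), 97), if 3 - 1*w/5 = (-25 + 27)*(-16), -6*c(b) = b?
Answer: -61762/3 ≈ -20587.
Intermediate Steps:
c(b) = -b/6
w = 175 (w = 15 - 5*(-25 + 27)*(-16) = 15 - 10*(-16) = 15 - 5*(-32) = 15 + 160 = 175)
k(D, u) = 157 + D + u
(-20666 - w) + k(c(2), 97) = (-20666 - 1*175) + (157 - ⅙*2 + 97) = (-20666 - 175) + (157 - ⅓ + 97) = -20841 + 761/3 = -61762/3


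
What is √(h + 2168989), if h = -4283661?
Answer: 4*I*√132167 ≈ 1454.2*I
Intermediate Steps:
√(h + 2168989) = √(-4283661 + 2168989) = √(-2114672) = 4*I*√132167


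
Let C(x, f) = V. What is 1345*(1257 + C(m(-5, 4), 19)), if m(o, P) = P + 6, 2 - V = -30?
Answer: 1733705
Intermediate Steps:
V = 32 (V = 2 - 1*(-30) = 2 + 30 = 32)
m(o, P) = 6 + P
C(x, f) = 32
1345*(1257 + C(m(-5, 4), 19)) = 1345*(1257 + 32) = 1345*1289 = 1733705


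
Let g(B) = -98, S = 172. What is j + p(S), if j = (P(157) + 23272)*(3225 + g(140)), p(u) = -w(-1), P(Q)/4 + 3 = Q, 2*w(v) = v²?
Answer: 149395551/2 ≈ 7.4698e+7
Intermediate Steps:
w(v) = v²/2
P(Q) = -12 + 4*Q
p(u) = -½ (p(u) = -(-1)²/2 = -1/2 = -1*½ = -½)
j = 74697776 (j = ((-12 + 4*157) + 23272)*(3225 - 98) = ((-12 + 628) + 23272)*3127 = (616 + 23272)*3127 = 23888*3127 = 74697776)
j + p(S) = 74697776 - ½ = 149395551/2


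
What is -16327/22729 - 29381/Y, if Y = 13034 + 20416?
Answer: -1213938899/760285050 ≈ -1.5967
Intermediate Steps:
Y = 33450
-16327/22729 - 29381/Y = -16327/22729 - 29381/33450 = -1213938899/760285050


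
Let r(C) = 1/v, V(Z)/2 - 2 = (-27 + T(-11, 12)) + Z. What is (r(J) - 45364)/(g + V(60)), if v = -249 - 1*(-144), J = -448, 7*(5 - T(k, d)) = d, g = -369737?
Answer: 4763221/38814345 ≈ 0.12272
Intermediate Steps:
T(k, d) = 5 - d/7
v = -105 (v = -249 + 144 = -105)
V(Z) = -304/7 + 2*Z (V(Z) = 4 + 2*((-27 + (5 - 1/7*12)) + Z) = 4 + 2*((-27 + (5 - 12/7)) + Z) = 4 + 2*((-27 + 23/7) + Z) = 4 + 2*(-166/7 + Z) = 4 + (-332/7 + 2*Z) = -304/7 + 2*Z)
r(C) = -1/105 (r(C) = 1/(-105) = -1/105)
(r(J) - 45364)/(g + V(60)) = (-1/105 - 45364)/(-369737 + (-304/7 + 2*60)) = -4763221/(105*(-369737 + (-304/7 + 120))) = -4763221/(105*(-369737 + 536/7)) = -4763221/(105*(-2587623/7)) = -4763221/105*(-7/2587623) = 4763221/38814345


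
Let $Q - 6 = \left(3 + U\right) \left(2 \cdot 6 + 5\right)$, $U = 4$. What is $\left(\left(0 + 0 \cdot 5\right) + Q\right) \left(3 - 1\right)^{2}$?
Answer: $500$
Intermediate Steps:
$Q = 125$ ($Q = 6 + \left(3 + 4\right) \left(2 \cdot 6 + 5\right) = 6 + 7 \left(12 + 5\right) = 6 + 7 \cdot 17 = 6 + 119 = 125$)
$\left(\left(0 + 0 \cdot 5\right) + Q\right) \left(3 - 1\right)^{2} = \left(\left(0 + 0 \cdot 5\right) + 125\right) \left(3 - 1\right)^{2} = \left(\left(0 + 0\right) + 125\right) 2^{2} = \left(0 + 125\right) 4 = 125 \cdot 4 = 500$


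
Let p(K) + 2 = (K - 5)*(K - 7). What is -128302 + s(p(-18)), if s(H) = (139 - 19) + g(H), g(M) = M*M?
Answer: 200147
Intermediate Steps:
g(M) = M²
p(K) = -2 + (-7 + K)*(-5 + K) (p(K) = -2 + (K - 5)*(K - 7) = -2 + (-5 + K)*(-7 + K) = -2 + (-7 + K)*(-5 + K))
s(H) = 120 + H² (s(H) = (139 - 19) + H² = 120 + H²)
-128302 + s(p(-18)) = -128302 + (120 + (33 + (-18)² - 12*(-18))²) = -128302 + (120 + (33 + 324 + 216)²) = -128302 + (120 + 573²) = -128302 + (120 + 328329) = -128302 + 328449 = 200147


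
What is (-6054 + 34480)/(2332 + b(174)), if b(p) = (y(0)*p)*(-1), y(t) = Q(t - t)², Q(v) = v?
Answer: 14213/1166 ≈ 12.190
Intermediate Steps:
y(t) = 0 (y(t) = (t - t)² = 0² = 0)
b(p) = 0 (b(p) = (0*p)*(-1) = 0*(-1) = 0)
(-6054 + 34480)/(2332 + b(174)) = (-6054 + 34480)/(2332 + 0) = 28426/2332 = 28426*(1/2332) = 14213/1166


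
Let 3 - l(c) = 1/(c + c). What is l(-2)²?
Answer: 169/16 ≈ 10.563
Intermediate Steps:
l(c) = 3 - 1/(2*c) (l(c) = 3 - 1/(c + c) = 3 - 1/(2*c))
l(-2)² = (3 - ½/(-2))² = (3 - ½*(-½))² = (3 + ¼)² = (13/4)² = 169/16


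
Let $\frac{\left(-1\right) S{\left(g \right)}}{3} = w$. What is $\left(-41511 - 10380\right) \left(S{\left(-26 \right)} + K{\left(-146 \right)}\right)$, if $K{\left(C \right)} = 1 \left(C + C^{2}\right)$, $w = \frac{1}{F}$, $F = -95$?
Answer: $- \frac{104360740323}{95} \approx -1.0985 \cdot 10^{9}$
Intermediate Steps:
$w = - \frac{1}{95}$ ($w = \frac{1}{-95} = - \frac{1}{95} \approx -0.010526$)
$S{\left(g \right)} = \frac{3}{95}$ ($S{\left(g \right)} = \left(-3\right) \left(- \frac{1}{95}\right) = \frac{3}{95}$)
$K{\left(C \right)} = C + C^{2}$
$\left(-41511 - 10380\right) \left(S{\left(-26 \right)} + K{\left(-146 \right)}\right) = \left(-41511 - 10380\right) \left(\frac{3}{95} - 146 \left(1 - 146\right)\right) = - 51891 \left(\frac{3}{95} - -21170\right) = - 51891 \left(\frac{3}{95} + 21170\right) = \left(-51891\right) \frac{2011153}{95} = - \frac{104360740323}{95}$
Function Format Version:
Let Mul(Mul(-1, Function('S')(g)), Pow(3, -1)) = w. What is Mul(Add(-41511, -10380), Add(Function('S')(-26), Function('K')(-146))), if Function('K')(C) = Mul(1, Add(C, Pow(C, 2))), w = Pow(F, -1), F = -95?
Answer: Rational(-104360740323, 95) ≈ -1.0985e+9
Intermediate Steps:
w = Rational(-1, 95) (w = Pow(-95, -1) = Rational(-1, 95) ≈ -0.010526)
Function('S')(g) = Rational(3, 95) (Function('S')(g) = Mul(-3, Rational(-1, 95)) = Rational(3, 95))
Function('K')(C) = Add(C, Pow(C, 2))
Mul(Add(-41511, -10380), Add(Function('S')(-26), Function('K')(-146))) = Mul(Add(-41511, -10380), Add(Rational(3, 95), Mul(-146, Add(1, -146)))) = Mul(-51891, Add(Rational(3, 95), Mul(-146, -145))) = Mul(-51891, Add(Rational(3, 95), 21170)) = Mul(-51891, Rational(2011153, 95)) = Rational(-104360740323, 95)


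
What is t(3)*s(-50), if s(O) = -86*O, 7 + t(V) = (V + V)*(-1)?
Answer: -55900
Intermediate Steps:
t(V) = -7 - 2*V (t(V) = -7 + (V + V)*(-1) = -7 + (2*V)*(-1) = -7 - 2*V)
t(3)*s(-50) = (-7 - 2*3)*(-86*(-50)) = (-7 - 6)*4300 = -13*4300 = -55900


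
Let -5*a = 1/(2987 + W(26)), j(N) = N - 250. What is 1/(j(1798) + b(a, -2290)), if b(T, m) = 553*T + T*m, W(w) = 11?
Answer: 14990/23206257 ≈ 0.00064595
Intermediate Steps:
j(N) = -250 + N
a = -1/14990 (a = -1/(5*(2987 + 11)) = -⅕/2998 = -⅕*1/2998 = -1/14990 ≈ -6.6711e-5)
1/(j(1798) + b(a, -2290)) = 1/((-250 + 1798) - (553 - 2290)/14990) = 1/(1548 - 1/14990*(-1737)) = 1/(1548 + 1737/14990) = 1/(23206257/14990) = 14990/23206257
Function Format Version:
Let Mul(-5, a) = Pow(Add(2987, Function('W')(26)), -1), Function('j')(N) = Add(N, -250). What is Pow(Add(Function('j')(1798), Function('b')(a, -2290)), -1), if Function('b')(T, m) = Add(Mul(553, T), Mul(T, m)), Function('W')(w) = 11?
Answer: Rational(14990, 23206257) ≈ 0.00064595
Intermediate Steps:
Function('j')(N) = Add(-250, N)
a = Rational(-1, 14990) (a = Mul(Rational(-1, 5), Pow(Add(2987, 11), -1)) = Mul(Rational(-1, 5), Pow(2998, -1)) = Mul(Rational(-1, 5), Rational(1, 2998)) = Rational(-1, 14990) ≈ -6.6711e-5)
Pow(Add(Function('j')(1798), Function('b')(a, -2290)), -1) = Pow(Add(Add(-250, 1798), Mul(Rational(-1, 14990), Add(553, -2290))), -1) = Pow(Add(1548, Mul(Rational(-1, 14990), -1737)), -1) = Pow(Add(1548, Rational(1737, 14990)), -1) = Pow(Rational(23206257, 14990), -1) = Rational(14990, 23206257)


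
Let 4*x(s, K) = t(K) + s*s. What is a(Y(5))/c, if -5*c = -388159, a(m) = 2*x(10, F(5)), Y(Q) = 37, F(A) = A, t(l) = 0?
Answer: 250/388159 ≈ 0.00064407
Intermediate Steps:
x(s, K) = s²/4 (x(s, K) = (0 + s*s)/4 = (0 + s²)/4 = s²/4)
a(m) = 50 (a(m) = 2*((¼)*10²) = 2*((¼)*100) = 2*25 = 50)
c = 388159/5 (c = -⅕*(-388159) = 388159/5 ≈ 77632.)
a(Y(5))/c = 50/(388159/5) = 50*(5/388159) = 250/388159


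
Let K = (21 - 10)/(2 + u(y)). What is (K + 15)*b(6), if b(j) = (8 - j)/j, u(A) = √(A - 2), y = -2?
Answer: 71/12 - 11*I/12 ≈ 5.9167 - 0.91667*I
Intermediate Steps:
u(A) = √(-2 + A)
K = 11*(2 - 2*I)/8 (K = (21 - 10)/(2 + √(-2 - 2)) = 11/(2 + √(-4)) = 11/(2 + 2*I) = 11*((2 - 2*I)/8) = 11*(2 - 2*I)/8 ≈ 2.75 - 2.75*I)
b(j) = (8 - j)/j
(K + 15)*b(6) = ((11/4 - 11*I/4) + 15)*((8 - 1*6)/6) = (71/4 - 11*I/4)*((8 - 6)/6) = (71/4 - 11*I/4)*((⅙)*2) = (71/4 - 11*I/4)*(⅓) = 71/12 - 11*I/12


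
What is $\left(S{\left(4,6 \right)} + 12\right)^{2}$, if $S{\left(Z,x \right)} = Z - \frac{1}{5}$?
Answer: $\frac{6241}{25} \approx 249.64$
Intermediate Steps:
$S{\left(Z,x \right)} = - \frac{1}{5} + Z$ ($S{\left(Z,x \right)} = Z - \frac{1}{5} = - \frac{1}{5} + Z$)
$\left(S{\left(4,6 \right)} + 12\right)^{2} = \left(\left(- \frac{1}{5} + 4\right) + 12\right)^{2} = \left(\frac{19}{5} + 12\right)^{2} = \left(\frac{79}{5}\right)^{2} = \frac{6241}{25}$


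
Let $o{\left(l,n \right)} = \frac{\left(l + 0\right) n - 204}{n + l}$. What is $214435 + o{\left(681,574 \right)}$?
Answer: $\frac{53901323}{251} \approx 2.1475 \cdot 10^{5}$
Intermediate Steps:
$o{\left(l,n \right)} = \frac{-204 + l n}{l + n}$ ($o{\left(l,n \right)} = \frac{l n - 204}{l + n} = \frac{-204 + l n}{l + n}$)
$214435 + o{\left(681,574 \right)} = 214435 + \frac{-204 + 681 \cdot 574}{681 + 574} = 214435 + \frac{-204 + 390894}{1255} = 214435 + \frac{1}{1255} \cdot 390690 = 214435 + \frac{78138}{251} = \frac{53901323}{251}$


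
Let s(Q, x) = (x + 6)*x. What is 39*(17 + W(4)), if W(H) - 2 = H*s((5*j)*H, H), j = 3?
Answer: 6981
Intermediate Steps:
s(Q, x) = x*(6 + x) (s(Q, x) = (6 + x)*x = x*(6 + x))
W(H) = 2 + H²*(6 + H) (W(H) = 2 + H*(H*(6 + H)) = 2 + H²*(6 + H))
39*(17 + W(4)) = 39*(17 + (2 + 4²*(6 + 4))) = 39*(17 + (2 + 16*10)) = 39*(17 + (2 + 160)) = 39*(17 + 162) = 39*179 = 6981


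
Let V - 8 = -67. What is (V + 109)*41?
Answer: 2050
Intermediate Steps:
V = -59 (V = 8 - 67 = -59)
(V + 109)*41 = (-59 + 109)*41 = 50*41 = 2050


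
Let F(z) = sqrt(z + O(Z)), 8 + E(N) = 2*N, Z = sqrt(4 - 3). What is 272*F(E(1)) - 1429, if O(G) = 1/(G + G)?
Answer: -1429 + 136*I*sqrt(22) ≈ -1429.0 + 637.9*I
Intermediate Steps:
Z = 1 (Z = sqrt(1) = 1)
O(G) = 1/(2*G)
E(N) = -8 + 2*N
F(z) = sqrt(1/2 + z) (F(z) = sqrt(z + (1/2)/1) = sqrt(z + (1/2)*1) = sqrt(z + 1/2) = sqrt(1/2 + z))
272*F(E(1)) - 1429 = 272*(sqrt(2 + 4*(-8 + 2*1))/2) - 1429 = 272*(sqrt(2 + 4*(-8 + 2))/2) - 1429 = 272*(sqrt(2 + 4*(-6))/2) - 1429 = 272*(sqrt(2 - 24)/2) - 1429 = 272*(sqrt(-22)/2) - 1429 = 272*((I*sqrt(22))/2) - 1429 = 272*(I*sqrt(22)/2) - 1429 = 136*I*sqrt(22) - 1429 = -1429 + 136*I*sqrt(22)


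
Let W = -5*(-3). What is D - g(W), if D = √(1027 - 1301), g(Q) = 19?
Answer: -19 + I*√274 ≈ -19.0 + 16.553*I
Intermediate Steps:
W = 15
D = I*√274 (D = √(-274) = I*√274 ≈ 16.553*I)
D - g(W) = I*√274 - 1*19 = I*√274 - 19 = -19 + I*√274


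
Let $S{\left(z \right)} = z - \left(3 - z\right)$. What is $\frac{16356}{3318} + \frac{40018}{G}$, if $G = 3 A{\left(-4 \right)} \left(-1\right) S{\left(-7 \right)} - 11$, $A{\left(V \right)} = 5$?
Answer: $\frac{11397549}{67466} \approx 168.94$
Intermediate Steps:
$S{\left(z \right)} = -3 + 2 z$ ($S{\left(z \right)} = z + \left(-3 + z\right) = -3 + 2 z$)
$G = 244$ ($G = 3 \cdot 5 \left(-1\right) \left(-3 + 2 \left(-7\right)\right) - 11 = 15 \left(-1\right) \left(-3 - 14\right) - 11 = \left(-15\right) \left(-17\right) - 11 = 255 - 11 = 244$)
$\frac{16356}{3318} + \frac{40018}{G} = \frac{16356}{3318} + \frac{40018}{244} = 16356 \cdot \frac{1}{3318} + 40018 \cdot \frac{1}{244} = \frac{2726}{553} + \frac{20009}{122} = \frac{11397549}{67466}$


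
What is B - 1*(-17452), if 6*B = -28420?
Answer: 38146/3 ≈ 12715.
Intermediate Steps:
B = -14210/3 (B = (1/6)*(-28420) = -14210/3 ≈ -4736.7)
B - 1*(-17452) = -14210/3 - 1*(-17452) = -14210/3 + 17452 = 38146/3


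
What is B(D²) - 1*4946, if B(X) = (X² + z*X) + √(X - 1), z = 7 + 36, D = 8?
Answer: 1902 + 3*√7 ≈ 1909.9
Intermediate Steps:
z = 43
B(X) = X² + √(-1 + X) + 43*X (B(X) = (X² + 43*X) + √(X - 1) = (X² + 43*X) + √(-1 + X) = X² + √(-1 + X) + 43*X)
B(D²) - 1*4946 = ((8²)² + √(-1 + 8²) + 43*8²) - 1*4946 = (64² + √(-1 + 64) + 43*64) - 4946 = (4096 + √63 + 2752) - 4946 = (4096 + 3*√7 + 2752) - 4946 = (6848 + 3*√7) - 4946 = 1902 + 3*√7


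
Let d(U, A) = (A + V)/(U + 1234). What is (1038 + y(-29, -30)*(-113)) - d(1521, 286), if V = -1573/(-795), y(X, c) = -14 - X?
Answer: -1439206768/2190225 ≈ -657.10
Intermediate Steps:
V = 1573/795 (V = -1573*(-1/795) = 1573/795 ≈ 1.9786)
d(U, A) = (1573/795 + A)/(1234 + U) (d(U, A) = (A + 1573/795)/(U + 1234) = (1573/795 + A)/(1234 + U))
(1038 + y(-29, -30)*(-113)) - d(1521, 286) = (1038 + (-14 - 1*(-29))*(-113)) - (1573/795 + 286)/(1234 + 1521) = (1038 + (-14 + 29)*(-113)) - 228943/(2755*795) = (1038 + 15*(-113)) - 228943/(2755*795) = (1038 - 1695) - 1*228943/2190225 = -657 - 228943/2190225 = -1439206768/2190225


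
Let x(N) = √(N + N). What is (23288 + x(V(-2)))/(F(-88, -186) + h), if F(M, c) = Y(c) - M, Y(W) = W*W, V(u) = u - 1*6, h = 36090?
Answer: 11644/35387 + 2*I/35387 ≈ 0.32905 + 5.6518e-5*I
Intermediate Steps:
V(u) = -6 + u (V(u) = u - 6 = -6 + u)
Y(W) = W²
x(N) = √2*√N (x(N) = √(2*N) = √2*√N)
F(M, c) = c² - M
(23288 + x(V(-2)))/(F(-88, -186) + h) = (23288 + √2*√(-6 - 2))/(((-186)² - 1*(-88)) + 36090) = (23288 + √2*√(-8))/((34596 + 88) + 36090) = (23288 + √2*(2*I*√2))/(34684 + 36090) = (23288 + 4*I)/70774 = (23288 + 4*I)*(1/70774) = 11644/35387 + 2*I/35387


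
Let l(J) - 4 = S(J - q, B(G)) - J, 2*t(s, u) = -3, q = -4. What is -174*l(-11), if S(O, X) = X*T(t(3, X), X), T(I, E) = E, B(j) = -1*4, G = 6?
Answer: -5394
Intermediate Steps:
t(s, u) = -3/2 (t(s, u) = (½)*(-3) = -3/2)
B(j) = -4
S(O, X) = X² (S(O, X) = X*X = X²)
l(J) = 20 - J (l(J) = 4 + ((-4)² - J) = 4 + (16 - J) = 20 - J)
-174*l(-11) = -174*(20 - 1*(-11)) = -174*(20 + 11) = -174*31 = -5394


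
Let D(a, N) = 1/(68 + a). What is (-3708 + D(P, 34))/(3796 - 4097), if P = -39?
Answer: 107531/8729 ≈ 12.319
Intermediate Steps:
(-3708 + D(P, 34))/(3796 - 4097) = (-3708 + 1/(68 - 39))/(3796 - 4097) = (-3708 + 1/29)/(-301) = (-3708 + 1/29)*(-1/301) = -107531/29*(-1/301) = 107531/8729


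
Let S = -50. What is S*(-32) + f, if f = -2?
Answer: 1598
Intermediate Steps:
S*(-32) + f = -50*(-32) - 2 = 1600 - 2 = 1598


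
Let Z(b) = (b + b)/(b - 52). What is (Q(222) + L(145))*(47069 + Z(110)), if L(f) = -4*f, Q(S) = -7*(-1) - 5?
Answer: -789034158/29 ≈ -2.7208e+7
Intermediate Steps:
Z(b) = 2*b/(-52 + b) (Z(b) = (2*b)/(-52 + b) = 2*b/(-52 + b))
Q(S) = 2 (Q(S) = 7 - 5 = 2)
(Q(222) + L(145))*(47069 + Z(110)) = (2 - 4*145)*(47069 + 2*110/(-52 + 110)) = (2 - 580)*(47069 + 2*110/58) = -578*(47069 + 2*110*(1/58)) = -578*(47069 + 110/29) = -578*1365111/29 = -789034158/29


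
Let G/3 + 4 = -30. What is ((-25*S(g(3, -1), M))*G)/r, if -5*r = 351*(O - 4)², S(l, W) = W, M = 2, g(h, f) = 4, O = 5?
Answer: -8500/117 ≈ -72.650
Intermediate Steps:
G = -102 (G = -12 + 3*(-30) = -12 - 90 = -102)
r = -351/5 (r = -351*(5 - 4)²/5 = -351*1²/5 = -351/5 ≈ -70.200)
((-25*S(g(3, -1), M))*G)/r = (-25*2*(-102))/(-351/5) = -50*(-102)*(-5/351) = 5100*(-5/351) = -8500/117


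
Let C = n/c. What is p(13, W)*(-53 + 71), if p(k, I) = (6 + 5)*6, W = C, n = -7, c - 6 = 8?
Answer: 1188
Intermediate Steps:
c = 14 (c = 6 + 8 = 14)
C = -½ (C = -7/14 = -7*1/14 = -½ ≈ -0.50000)
W = -½ ≈ -0.50000
p(k, I) = 66 (p(k, I) = 11*6 = 66)
p(13, W)*(-53 + 71) = 66*(-53 + 71) = 66*18 = 1188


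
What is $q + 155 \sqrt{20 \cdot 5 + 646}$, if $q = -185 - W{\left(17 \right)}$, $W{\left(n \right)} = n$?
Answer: $-202 + 155 \sqrt{746} \approx 4031.5$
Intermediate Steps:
$q = -202$ ($q = -185 - 17 = -202$)
$q + 155 \sqrt{20 \cdot 5 + 646} = -202 + 155 \sqrt{20 \cdot 5 + 646} = -202 + 155 \sqrt{100 + 646} = -202 + 155 \sqrt{746}$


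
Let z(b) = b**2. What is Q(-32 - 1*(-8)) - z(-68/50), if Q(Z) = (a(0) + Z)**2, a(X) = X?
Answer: 358844/625 ≈ 574.15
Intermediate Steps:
Q(Z) = Z**2 (Q(Z) = (0 + Z)**2 = Z**2)
Q(-32 - 1*(-8)) - z(-68/50) = (-32 - 1*(-8))**2 - (-68/50)**2 = (-32 + 8)**2 - (-68*1/50)**2 = (-24)**2 - (-34/25)**2 = 576 - 1*1156/625 = 576 - 1156/625 = 358844/625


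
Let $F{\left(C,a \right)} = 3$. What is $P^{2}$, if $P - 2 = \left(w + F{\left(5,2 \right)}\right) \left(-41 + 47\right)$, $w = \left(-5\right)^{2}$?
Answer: $28900$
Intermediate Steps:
$w = 25$
$P = 170$ ($P = 2 + \left(25 + 3\right) \left(-41 + 47\right) = 2 + 28 \cdot 6 = 2 + 168 = 170$)
$P^{2} = 170^{2} = 28900$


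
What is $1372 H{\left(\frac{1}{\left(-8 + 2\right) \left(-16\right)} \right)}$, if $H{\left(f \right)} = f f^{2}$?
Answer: $\frac{343}{221184} \approx 0.0015507$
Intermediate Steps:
$H{\left(f \right)} = f^{3}$
$1372 H{\left(\frac{1}{\left(-8 + 2\right) \left(-16\right)} \right)} = 1372 \left(\frac{1}{\left(-8 + 2\right) \left(-16\right)}\right)^{3} = 1372 \left(\frac{1}{-6} \left(- \frac{1}{16}\right)\right)^{3} = 1372 \left(\left(- \frac{1}{6}\right) \left(- \frac{1}{16}\right)\right)^{3} = \frac{1372}{884736} = 1372 \cdot \frac{1}{884736} = \frac{343}{221184}$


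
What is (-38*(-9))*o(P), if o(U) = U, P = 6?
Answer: 2052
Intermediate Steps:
(-38*(-9))*o(P) = -38*(-9)*6 = 342*6 = 2052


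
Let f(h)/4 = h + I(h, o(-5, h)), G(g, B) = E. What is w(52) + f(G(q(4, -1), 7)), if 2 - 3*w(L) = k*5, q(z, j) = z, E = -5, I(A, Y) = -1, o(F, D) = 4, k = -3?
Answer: -55/3 ≈ -18.333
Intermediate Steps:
w(L) = 17/3 (w(L) = 2/3 - (-1)*5 = 2/3 - 1/3*(-15) = 2/3 + 5 = 17/3)
G(g, B) = -5
f(h) = -4 + 4*h (f(h) = 4*(h - 1) = 4*(-1 + h) = -4 + 4*h)
w(52) + f(G(q(4, -1), 7)) = 17/3 + (-4 + 4*(-5)) = 17/3 + (-4 - 20) = 17/3 - 24 = -55/3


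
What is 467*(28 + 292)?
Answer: 149440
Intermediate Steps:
467*(28 + 292) = 467*320 = 149440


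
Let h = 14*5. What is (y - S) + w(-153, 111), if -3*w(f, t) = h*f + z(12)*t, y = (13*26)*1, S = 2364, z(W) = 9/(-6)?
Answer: 3199/2 ≈ 1599.5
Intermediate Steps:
z(W) = -3/2 (z(W) = 9*(-⅙) = -3/2)
h = 70
y = 338 (y = 338*1 = 338)
w(f, t) = t/2 - 70*f/3 (w(f, t) = -(70*f - 3*t/2)/3 = t/2 - 70*f/3)
(y - S) + w(-153, 111) = (338 - 1*2364) + ((½)*111 - 70/3*(-153)) = (338 - 2364) + (111/2 + 3570) = -2026 + 7251/2 = 3199/2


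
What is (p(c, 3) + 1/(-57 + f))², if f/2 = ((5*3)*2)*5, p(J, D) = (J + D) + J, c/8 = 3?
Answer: 153611236/59049 ≈ 2601.4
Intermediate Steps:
c = 24 (c = 8*3 = 24)
p(J, D) = D + 2*J (p(J, D) = (D + J) + J = D + 2*J)
f = 300 (f = 2*(((5*3)*2)*5) = 2*((15*2)*5) = 2*(30*5) = 2*150 = 300)
(p(c, 3) + 1/(-57 + f))² = ((3 + 2*24) + 1/(-57 + 300))² = ((3 + 48) + 1/243)² = (51 + 1/243)² = (12394/243)² = 153611236/59049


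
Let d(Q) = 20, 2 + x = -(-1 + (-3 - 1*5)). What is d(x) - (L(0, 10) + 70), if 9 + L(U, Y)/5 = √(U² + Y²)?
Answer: -55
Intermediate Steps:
L(U, Y) = -45 + 5*√(U² + Y²)
x = 7 (x = -2 - (-1 + (-3 - 1*5)) = -2 - (-1 + (-3 - 5)) = -2 - (-1 - 8) = -2 - 1*(-9) = -2 + 9 = 7)
d(x) - (L(0, 10) + 70) = 20 - ((-45 + 5*√(0² + 10²)) + 70) = 20 - ((-45 + 5*√(0 + 100)) + 70) = 20 - ((-45 + 5*√100) + 70) = 20 - ((-45 + 5*10) + 70) = 20 - ((-45 + 50) + 70) = 20 - (5 + 70) = 20 - 1*75 = 20 - 75 = -55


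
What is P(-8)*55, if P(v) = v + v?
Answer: -880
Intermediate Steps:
P(v) = 2*v
P(-8)*55 = (2*(-8))*55 = -16*55 = -880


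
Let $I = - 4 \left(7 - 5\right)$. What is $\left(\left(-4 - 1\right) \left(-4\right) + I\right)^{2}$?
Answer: $144$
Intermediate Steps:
$I = -8$ ($I = - 4 \left(7 - 5\right) = \left(-4\right) 2 = -8$)
$\left(\left(-4 - 1\right) \left(-4\right) + I\right)^{2} = \left(\left(-4 - 1\right) \left(-4\right) - 8\right)^{2} = \left(\left(-5\right) \left(-4\right) - 8\right)^{2} = \left(20 - 8\right)^{2} = 12^{2} = 144$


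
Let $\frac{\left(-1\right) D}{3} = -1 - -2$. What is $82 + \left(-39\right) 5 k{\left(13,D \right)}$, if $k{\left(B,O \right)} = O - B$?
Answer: $3202$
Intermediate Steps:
$D = -3$ ($D = - 3 \left(-1 - -2\right) = - 3 \left(-1 + 2\right) = \left(-3\right) 1 = -3$)
$82 + \left(-39\right) 5 k{\left(13,D \right)} = 82 + \left(-39\right) 5 \left(-3 - 13\right) = 82 - 195 \left(-3 - 13\right) = 82 - -3120 = 82 + 3120 = 3202$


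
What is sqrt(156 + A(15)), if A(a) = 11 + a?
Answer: sqrt(182) ≈ 13.491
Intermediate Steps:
sqrt(156 + A(15)) = sqrt(156 + (11 + 15)) = sqrt(156 + 26) = sqrt(182)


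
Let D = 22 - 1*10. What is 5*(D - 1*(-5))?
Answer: 85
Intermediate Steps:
D = 12 (D = 22 - 10 = 12)
5*(D - 1*(-5)) = 5*(12 - 1*(-5)) = 5*(12 + 5) = 5*17 = 85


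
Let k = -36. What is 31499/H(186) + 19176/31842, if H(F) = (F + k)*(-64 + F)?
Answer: 1233071/530700 ≈ 2.3235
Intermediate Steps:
H(F) = (-64 + F)*(-36 + F) (H(F) = (F - 36)*(-64 + F) = (-36 + F)*(-64 + F) = (-64 + F)*(-36 + F))
31499/H(186) + 19176/31842 = 31499/(2304 + 186² - 100*186) + 19176/31842 = 31499/(2304 + 34596 - 18600) + 19176*(1/31842) = 31499/18300 + 3196/5307 = 1233071/530700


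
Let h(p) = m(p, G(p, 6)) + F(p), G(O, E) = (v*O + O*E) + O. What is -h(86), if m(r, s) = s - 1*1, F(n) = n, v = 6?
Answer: -1203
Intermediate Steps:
G(O, E) = 7*O + E*O (G(O, E) = (6*O + O*E) + O = (6*O + E*O) + O = 7*O + E*O)
m(r, s) = -1 + s (m(r, s) = s - 1 = -1 + s)
h(p) = -1 + 14*p (h(p) = (-1 + p*(7 + 6)) + p = (-1 + p*13) + p = (-1 + 13*p) + p = -1 + 14*p)
-h(86) = -(-1 + 14*86) = -(-1 + 1204) = -1*1203 = -1203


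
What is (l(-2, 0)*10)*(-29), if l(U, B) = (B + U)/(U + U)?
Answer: -145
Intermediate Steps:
l(U, B) = (B + U)/(2*U) (l(U, B) = (B + U)/((2*U)) = (B + U)*(1/(2*U)) = (B + U)/(2*U))
(l(-2, 0)*10)*(-29) = (((1/2)*(0 - 2)/(-2))*10)*(-29) = (((1/2)*(-1/2)*(-2))*10)*(-29) = ((1/2)*10)*(-29) = 5*(-29) = -145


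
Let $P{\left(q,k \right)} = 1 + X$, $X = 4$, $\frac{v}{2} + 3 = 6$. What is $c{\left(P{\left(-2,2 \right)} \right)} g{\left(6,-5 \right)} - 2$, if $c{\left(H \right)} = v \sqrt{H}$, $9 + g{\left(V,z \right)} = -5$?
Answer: $-2 - 84 \sqrt{5} \approx -189.83$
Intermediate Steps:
$v = 6$ ($v = -6 + 2 \cdot 6 = -6 + 12 = 6$)
$g{\left(V,z \right)} = -14$ ($g{\left(V,z \right)} = -9 - 5 = -14$)
$P{\left(q,k \right)} = 5$ ($P{\left(q,k \right)} = 1 + 4 = 5$)
$c{\left(H \right)} = 6 \sqrt{H}$
$c{\left(P{\left(-2,2 \right)} \right)} g{\left(6,-5 \right)} - 2 = 6 \sqrt{5} \left(-14\right) - 2 = - 84 \sqrt{5} - 2 = -2 - 84 \sqrt{5}$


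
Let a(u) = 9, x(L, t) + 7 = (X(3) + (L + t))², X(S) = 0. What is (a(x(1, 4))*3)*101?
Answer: 2727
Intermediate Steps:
x(L, t) = -7 + (L + t)² (x(L, t) = -7 + (0 + (L + t))² = -7 + (L + t)²)
(a(x(1, 4))*3)*101 = (9*3)*101 = 27*101 = 2727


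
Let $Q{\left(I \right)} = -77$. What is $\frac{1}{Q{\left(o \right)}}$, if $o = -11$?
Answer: $- \frac{1}{77} \approx -0.012987$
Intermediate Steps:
$\frac{1}{Q{\left(o \right)}} = \frac{1}{-77} = - \frac{1}{77}$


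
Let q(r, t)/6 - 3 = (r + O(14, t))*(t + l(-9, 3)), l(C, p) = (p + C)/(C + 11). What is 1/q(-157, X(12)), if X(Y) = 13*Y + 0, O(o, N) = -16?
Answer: -1/158796 ≈ -6.2974e-6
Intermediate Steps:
l(C, p) = (C + p)/(11 + C)
X(Y) = 13*Y
q(r, t) = 18 + 6*(-16 + r)*(-3 + t) (q(r, t) = 18 + 6*((r - 16)*(t + (-9 + 3)/(11 - 9))) = 18 + 6*((-16 + r)*(t - 6/2)) = 18 + 6*((-16 + r)*(t + (1/2)*(-6))) = 18 + 6*((-16 + r)*(t - 3)) = 18 + 6*((-16 + r)*(-3 + t)) = 18 + 6*(-16 + r)*(-3 + t))
1/q(-157, X(12)) = 1/(306 - 1248*12 - 18*(-157) + 6*(-157)*(13*12)) = 1/(306 - 96*156 + 2826 + 6*(-157)*156) = 1/(306 - 14976 + 2826 - 146952) = 1/(-158796) = -1/158796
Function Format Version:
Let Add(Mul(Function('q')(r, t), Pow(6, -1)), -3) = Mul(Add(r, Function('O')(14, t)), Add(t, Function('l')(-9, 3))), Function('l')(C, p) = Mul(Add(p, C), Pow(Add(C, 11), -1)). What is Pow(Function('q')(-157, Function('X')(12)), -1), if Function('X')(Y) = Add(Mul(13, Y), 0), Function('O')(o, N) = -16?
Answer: Rational(-1, 158796) ≈ -6.2974e-6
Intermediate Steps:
Function('l')(C, p) = Mul(Pow(Add(11, C), -1), Add(C, p)) (Function('l')(C, p) = Mul(Add(C, p), Pow(Add(11, C), -1)) = Mul(Pow(Add(11, C), -1), Add(C, p)))
Function('X')(Y) = Mul(13, Y)
Function('q')(r, t) = Add(18, Mul(6, Add(-16, r), Add(-3, t))) (Function('q')(r, t) = Add(18, Mul(6, Mul(Add(r, -16), Add(t, Mul(Pow(Add(11, -9), -1), Add(-9, 3)))))) = Add(18, Mul(6, Mul(Add(-16, r), Add(t, Mul(Pow(2, -1), -6))))) = Add(18, Mul(6, Mul(Add(-16, r), Add(t, Mul(Rational(1, 2), -6))))) = Add(18, Mul(6, Mul(Add(-16, r), Add(t, -3)))) = Add(18, Mul(6, Mul(Add(-16, r), Add(-3, t)))) = Add(18, Mul(6, Add(-16, r), Add(-3, t))))
Pow(Function('q')(-157, Function('X')(12)), -1) = Pow(Add(306, Mul(-96, Mul(13, 12)), Mul(-18, -157), Mul(6, -157, Mul(13, 12))), -1) = Pow(Add(306, Mul(-96, 156), 2826, Mul(6, -157, 156)), -1) = Pow(Add(306, -14976, 2826, -146952), -1) = Pow(-158796, -1) = Rational(-1, 158796)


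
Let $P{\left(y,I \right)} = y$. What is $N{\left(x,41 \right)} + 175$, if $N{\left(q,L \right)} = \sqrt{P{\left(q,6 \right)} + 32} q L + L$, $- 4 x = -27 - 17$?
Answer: $216 + 451 \sqrt{43} \approx 3173.4$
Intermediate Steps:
$x = 11$ ($x = - \frac{-27 - 17}{4} = \left(- \frac{1}{4}\right) \left(-44\right) = 11$)
$N{\left(q,L \right)} = L + L q \sqrt{32 + q}$ ($N{\left(q,L \right)} = \sqrt{q + 32} q L + L = \sqrt{32 + q} q L + L = q \sqrt{32 + q} L + L = L q \sqrt{32 + q} + L = L + L q \sqrt{32 + q}$)
$N{\left(x,41 \right)} + 175 = 41 \left(1 + 11 \sqrt{32 + 11}\right) + 175 = 41 \left(1 + 11 \sqrt{43}\right) + 175 = \left(41 + 451 \sqrt{43}\right) + 175 = 216 + 451 \sqrt{43}$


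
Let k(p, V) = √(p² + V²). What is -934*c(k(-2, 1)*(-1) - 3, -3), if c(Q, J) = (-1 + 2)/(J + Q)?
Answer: 5604/31 - 934*√5/31 ≈ 113.40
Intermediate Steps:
k(p, V) = √(V² + p²)
c(Q, J) = 1/(J + Q)
-934*c(k(-2, 1)*(-1) - 3, -3) = -934/(-3 + (√(1² + (-2)²)*(-1) - 3)) = -934/(-3 + (√(1 + 4)*(-1) - 3)) = -934/(-3 + (√5*(-1) - 3)) = -934/(-3 + (-√5 - 3)) = -934/(-3 + (-3 - √5)) = -934/(-6 - √5)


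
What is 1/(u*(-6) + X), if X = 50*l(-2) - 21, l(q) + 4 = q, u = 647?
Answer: -1/4203 ≈ -0.00023793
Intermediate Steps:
l(q) = -4 + q
X = -321 (X = 50*(-4 - 2) - 21 = 50*(-6) - 21 = -300 - 21 = -321)
1/(u*(-6) + X) = 1/(647*(-6) - 321) = 1/(-3882 - 321) = 1/(-4203) = -1/4203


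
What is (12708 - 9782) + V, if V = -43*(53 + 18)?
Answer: -127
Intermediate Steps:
V = -3053 (V = -43*71 = -3053)
(12708 - 9782) + V = (12708 - 9782) - 3053 = 2926 - 3053 = -127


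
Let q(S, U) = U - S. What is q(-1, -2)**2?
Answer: 1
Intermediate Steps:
q(-1, -2)**2 = (-2 - 1*(-1))**2 = (-2 + 1)**2 = (-1)**2 = 1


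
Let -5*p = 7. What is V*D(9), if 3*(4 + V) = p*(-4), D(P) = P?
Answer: -96/5 ≈ -19.200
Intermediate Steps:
p = -7/5 (p = -⅕*7 = -7/5 ≈ -1.4000)
V = -32/15 (V = -4 + (-7/5*(-4))/3 = -4 + (⅓)*(28/5) = -4 + 28/15 = -32/15 ≈ -2.1333)
V*D(9) = -32/15*9 = -96/5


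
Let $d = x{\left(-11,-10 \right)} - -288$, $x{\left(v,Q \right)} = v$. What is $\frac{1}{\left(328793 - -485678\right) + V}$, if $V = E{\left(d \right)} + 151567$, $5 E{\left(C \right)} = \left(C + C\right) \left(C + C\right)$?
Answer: $\frac{5}{5137106} \approx 9.7331 \cdot 10^{-7}$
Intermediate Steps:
$d = 277$ ($d = -11 - -288 = -11 + 288 = 277$)
$E{\left(C \right)} = \frac{4 C^{2}}{5}$ ($E{\left(C \right)} = \frac{\left(C + C\right) \left(C + C\right)}{5} = \frac{2 C 2 C}{5} = \frac{4 C^{2}}{5}$)
$V = \frac{1064751}{5}$ ($V = \frac{4 \cdot 277^{2}}{5} + 151567 = \frac{4}{5} \cdot 76729 + 151567 = \frac{306916}{5} + 151567 = \frac{1064751}{5} \approx 2.1295 \cdot 10^{5}$)
$\frac{1}{\left(328793 - -485678\right) + V} = \frac{1}{\left(328793 - -485678\right) + \frac{1064751}{5}} = \frac{1}{\left(328793 + 485678\right) + \frac{1064751}{5}} = \frac{1}{814471 + \frac{1064751}{5}} = \frac{1}{\frac{5137106}{5}} = \frac{5}{5137106}$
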